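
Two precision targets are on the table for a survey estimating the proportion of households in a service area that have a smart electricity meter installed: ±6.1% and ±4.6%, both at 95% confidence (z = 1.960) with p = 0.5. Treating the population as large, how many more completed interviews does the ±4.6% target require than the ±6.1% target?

195

At ±6.1%: n = 1.960² × 0.2500 / 0.061² ≈ 258.10 → 259.
At ±4.6%: n = 1.960² × 0.2500 / 0.046² ≈ 453.88 → 454.
Additional respondents: 454 − 259 = 195.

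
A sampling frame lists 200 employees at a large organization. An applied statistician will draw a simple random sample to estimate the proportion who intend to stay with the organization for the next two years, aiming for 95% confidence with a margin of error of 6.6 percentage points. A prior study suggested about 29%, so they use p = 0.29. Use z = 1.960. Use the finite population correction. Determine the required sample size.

Unadjusted: n₀ = 1.960² × 0.29 × 0.71 / 0.066² ≈ 181.59, so n₀ = 182.
Finite population correction with N = 200: n = n₀ / (1 + (n₀−1)/N) = 182 / (1 + 181/200) = 182 / 1.9050 ≈ 95.54.
Rounding up, n = 96.

96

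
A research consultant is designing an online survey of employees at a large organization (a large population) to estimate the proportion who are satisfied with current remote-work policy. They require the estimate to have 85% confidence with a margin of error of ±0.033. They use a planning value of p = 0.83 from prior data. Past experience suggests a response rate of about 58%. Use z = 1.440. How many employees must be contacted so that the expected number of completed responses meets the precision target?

Completed interviews needed: n₀ = 1.440² × 0.1411 / 0.033² ≈ 268.67 → 269.
At a 58% response rate, contacts needed = 269 / 0.58 ≈ 463.79 → 464.

464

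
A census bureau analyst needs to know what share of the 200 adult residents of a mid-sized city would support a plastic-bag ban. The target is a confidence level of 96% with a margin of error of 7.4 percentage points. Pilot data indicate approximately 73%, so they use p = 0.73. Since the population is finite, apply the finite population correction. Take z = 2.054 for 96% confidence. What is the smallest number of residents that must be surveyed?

87

Unadjusted: n₀ = 2.054² × 0.73 × 0.27 / 0.074² ≈ 151.85, so n₀ = 152.
Finite population correction with N = 200: n = n₀ / (1 + (n₀−1)/N) = 152 / (1 + 151/200) = 152 / 1.7550 ≈ 86.61.
Rounding up, n = 87.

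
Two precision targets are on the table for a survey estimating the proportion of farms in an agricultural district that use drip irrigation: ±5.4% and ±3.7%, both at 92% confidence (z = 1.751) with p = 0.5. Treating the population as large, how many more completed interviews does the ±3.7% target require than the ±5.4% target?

At ±5.4%: n = 1.751² × 0.2500 / 0.054² ≈ 262.86 → 263.
At ±3.7%: n = 1.751² × 0.2500 / 0.037² ≈ 559.90 → 560.
Additional respondents: 560 − 263 = 297.

297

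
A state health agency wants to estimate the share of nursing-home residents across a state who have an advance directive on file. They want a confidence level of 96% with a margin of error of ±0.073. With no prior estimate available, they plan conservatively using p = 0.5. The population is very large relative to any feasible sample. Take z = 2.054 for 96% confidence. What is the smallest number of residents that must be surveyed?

198

With p = 0.5, p(1−p) = 0.25.
n = z²·p(1−p)/E² = 2.054² × 0.2500 / 0.073² = 4.2189 × 0.2500 / 0.005329 ≈ 197.92.
Rounding up gives n = 198.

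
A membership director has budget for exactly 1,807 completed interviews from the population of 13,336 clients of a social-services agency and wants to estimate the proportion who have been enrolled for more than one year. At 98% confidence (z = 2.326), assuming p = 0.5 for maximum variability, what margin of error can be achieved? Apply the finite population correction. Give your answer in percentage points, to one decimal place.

Finite-population factor: (N−n)/(N−1) = (13336−1807)/(13336−1) = 0.8646.
SE(p̂) = √[p(1−p)/n · (N−n)/(N−1)] = √[0.2500/1807 × 0.8646] = 0.01094.
E = z × SE = 2.326 × 0.01094 = 0.02544 ≈ 2.5 percentage points.

2.5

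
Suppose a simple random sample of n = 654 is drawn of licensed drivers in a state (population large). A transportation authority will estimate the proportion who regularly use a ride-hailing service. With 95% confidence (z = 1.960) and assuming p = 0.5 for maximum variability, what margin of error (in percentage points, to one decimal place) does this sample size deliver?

SE(p̂) = √[p(1−p)/n] = √[0.2500/654] = 0.01955.
E = z × SE = 1.960 × 0.01955 = 0.03832, or 3.8 percentage points.

3.8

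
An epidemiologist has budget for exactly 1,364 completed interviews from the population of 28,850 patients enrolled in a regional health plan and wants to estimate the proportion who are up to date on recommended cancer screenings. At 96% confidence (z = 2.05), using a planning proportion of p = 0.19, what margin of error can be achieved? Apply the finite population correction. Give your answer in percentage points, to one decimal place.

Finite-population factor: (N−n)/(N−1) = (28850−1364)/(28850−1) = 0.9528.
SE(p̂) = √[p(1−p)/n · (N−n)/(N−1)] = √[0.1539/1364 × 0.9528] = 0.01037.
E = z × SE = 2.05 × 0.01037 = 0.02125 ≈ 2.1 percentage points.

2.1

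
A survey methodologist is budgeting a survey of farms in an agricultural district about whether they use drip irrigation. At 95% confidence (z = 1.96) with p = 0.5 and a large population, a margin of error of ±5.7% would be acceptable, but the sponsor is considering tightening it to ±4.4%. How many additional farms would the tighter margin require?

201

At ±5.7%: n = 1.96² × 0.2500 / 0.057² ≈ 295.60 → 296.
At ±4.4%: n = 1.96² × 0.2500 / 0.044² ≈ 496.07 → 497.
Additional respondents: 497 − 296 = 201.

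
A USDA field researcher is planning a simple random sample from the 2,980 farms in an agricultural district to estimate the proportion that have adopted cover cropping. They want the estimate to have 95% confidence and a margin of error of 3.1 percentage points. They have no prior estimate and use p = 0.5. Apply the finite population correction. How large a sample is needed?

749

For 95% confidence, z = 1.960.
Unadjusted: n₀ = 1.960² × 0.50 × 0.50 / 0.031² ≈ 999.38, so n₀ = 1000.
Finite population correction with N = 2,980: n = n₀ / (1 + (n₀−1)/N) = 1000 / (1 + 999/2980) = 1000 / 1.3352 ≈ 748.93.
Rounding up, n = 749.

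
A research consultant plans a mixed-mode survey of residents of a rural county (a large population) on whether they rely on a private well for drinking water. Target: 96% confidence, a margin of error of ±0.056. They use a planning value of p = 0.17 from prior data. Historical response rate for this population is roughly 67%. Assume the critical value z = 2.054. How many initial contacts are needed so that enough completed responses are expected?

284

Completed interviews needed: n₀ = 2.054² × 0.1411 / 0.056² ≈ 189.82 → 190.
At a 67% response rate, contacts needed = 190 / 0.67 ≈ 283.58 → 284.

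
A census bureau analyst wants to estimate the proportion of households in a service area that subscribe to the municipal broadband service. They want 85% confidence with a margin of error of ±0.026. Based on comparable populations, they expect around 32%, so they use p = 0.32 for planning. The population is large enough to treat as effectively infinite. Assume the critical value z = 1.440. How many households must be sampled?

With p = 0.32, p(1−p) = 0.2176.
n = z²·p(1−p)/E² = 1.440² × 0.2176 / 0.026² = 2.0736 × 0.2176 / 0.000676 ≈ 667.48.
Rounding up gives n = 668.

668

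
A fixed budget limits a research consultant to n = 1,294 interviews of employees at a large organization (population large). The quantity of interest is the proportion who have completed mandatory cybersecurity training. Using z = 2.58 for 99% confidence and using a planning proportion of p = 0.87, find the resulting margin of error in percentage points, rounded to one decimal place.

SE(p̂) = √[p(1−p)/n] = √[0.1131/1294] = 0.00935.
E = z × SE = 2.58 × 0.00935 = 0.02412, or 2.4 percentage points.

2.4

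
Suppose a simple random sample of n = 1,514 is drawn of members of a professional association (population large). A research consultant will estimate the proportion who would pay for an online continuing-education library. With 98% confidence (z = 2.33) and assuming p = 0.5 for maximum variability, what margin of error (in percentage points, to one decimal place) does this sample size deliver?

SE(p̂) = √[p(1−p)/n] = √[0.2500/1514] = 0.01285.
E = z × SE = 2.33 × 0.01285 = 0.02994, or 3.0 percentage points.

3.0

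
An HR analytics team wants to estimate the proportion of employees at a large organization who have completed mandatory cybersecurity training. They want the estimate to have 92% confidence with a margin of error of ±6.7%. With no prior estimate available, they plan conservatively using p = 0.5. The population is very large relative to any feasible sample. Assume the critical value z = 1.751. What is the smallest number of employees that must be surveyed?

171

With p = 0.5, p(1−p) = 0.25.
n = z²·p(1−p)/E² = 1.751² × 0.2500 / 0.067² = 3.0660 × 0.2500 / 0.004489 ≈ 170.75.
Rounding up gives n = 171.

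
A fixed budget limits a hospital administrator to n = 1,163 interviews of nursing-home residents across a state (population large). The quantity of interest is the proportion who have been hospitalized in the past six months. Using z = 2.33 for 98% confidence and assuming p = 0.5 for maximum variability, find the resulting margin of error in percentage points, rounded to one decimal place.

3.4

SE(p̂) = √[p(1−p)/n] = √[0.2500/1163] = 0.01466.
E = z × SE = 2.33 × 0.01466 = 0.03416, or 3.4 percentage points.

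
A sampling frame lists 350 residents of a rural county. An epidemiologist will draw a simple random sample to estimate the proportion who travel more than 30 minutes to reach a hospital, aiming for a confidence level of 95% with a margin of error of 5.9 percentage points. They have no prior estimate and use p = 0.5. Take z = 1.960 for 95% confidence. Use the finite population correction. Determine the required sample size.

155

Unadjusted: n₀ = 1.960² × 0.50 × 0.50 / 0.059² ≈ 275.90, so n₀ = 276.
Finite population correction with N = 350: n = n₀ / (1 + (n₀−1)/N) = 276 / (1 + 275/350) = 276 / 1.7857 ≈ 154.56.
Rounding up, n = 155.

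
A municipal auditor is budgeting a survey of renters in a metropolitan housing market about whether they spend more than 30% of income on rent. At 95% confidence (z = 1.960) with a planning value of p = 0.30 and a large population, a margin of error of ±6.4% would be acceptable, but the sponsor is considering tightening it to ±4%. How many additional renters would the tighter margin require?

At ±6.4%: n = 1.960² × 0.2100 / 0.064² ≈ 196.96 → 197.
At ±4%: n = 1.960² × 0.2100 / 0.040² ≈ 504.21 → 505.
Additional respondents: 505 − 197 = 308.

308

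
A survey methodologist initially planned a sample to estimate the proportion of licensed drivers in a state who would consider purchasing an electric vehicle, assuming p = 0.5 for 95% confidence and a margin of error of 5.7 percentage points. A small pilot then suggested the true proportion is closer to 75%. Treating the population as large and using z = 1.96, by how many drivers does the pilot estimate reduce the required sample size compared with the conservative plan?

Conservative (p = 0.5): n = 1.96² × 0.25 / 0.057² ≈ 295.60 → 296.
Using p = 0.75: p(1−p) = 0.1875, so n = 1.96² × 0.1875 / 0.057² ≈ 221.70 → 222.
Reduction: 296 − 222 = 74.

74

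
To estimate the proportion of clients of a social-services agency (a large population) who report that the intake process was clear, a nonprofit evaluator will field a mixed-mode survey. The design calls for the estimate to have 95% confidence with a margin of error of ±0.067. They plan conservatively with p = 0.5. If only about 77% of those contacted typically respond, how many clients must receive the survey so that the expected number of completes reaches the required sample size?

278

For 95% confidence, z = 1.960.
Completed interviews needed: n₀ = 1.960² × 0.2500 / 0.067² ≈ 213.95 → 214.
At a 77% response rate, contacts needed = 214 / 0.77 ≈ 277.92 → 278.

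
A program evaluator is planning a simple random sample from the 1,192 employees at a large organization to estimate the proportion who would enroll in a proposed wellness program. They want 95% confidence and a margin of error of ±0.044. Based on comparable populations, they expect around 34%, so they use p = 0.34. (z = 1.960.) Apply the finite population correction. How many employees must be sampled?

325

Unadjusted: n₀ = 1.960² × 0.34 × 0.66 / 0.044² ≈ 445.28, so n₀ = 446.
Finite population correction with N = 1,192: n = n₀ / (1 + (n₀−1)/N) = 446 / (1 + 445/1192) = 446 / 1.3733 ≈ 324.76.
Rounding up, n = 325.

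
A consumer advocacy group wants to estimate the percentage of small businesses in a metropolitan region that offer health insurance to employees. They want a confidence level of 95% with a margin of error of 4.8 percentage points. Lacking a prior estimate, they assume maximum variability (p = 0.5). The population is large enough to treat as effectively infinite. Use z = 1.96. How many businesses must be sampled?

With p = 0.5, p(1−p) = 0.25.
n = z²·p(1−p)/E² = 1.96² × 0.2500 / 0.048² = 3.8416 × 0.2500 / 0.002304 ≈ 416.84.
Rounding up gives n = 417.

417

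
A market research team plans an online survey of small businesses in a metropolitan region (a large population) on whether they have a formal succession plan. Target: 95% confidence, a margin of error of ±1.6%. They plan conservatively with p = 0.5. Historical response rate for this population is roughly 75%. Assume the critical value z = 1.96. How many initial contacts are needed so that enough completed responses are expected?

Completed interviews needed: n₀ = 1.96² × 0.2500 / 0.016² ≈ 3751.56 → 3752.
At a 75% response rate, contacts needed = 3752 / 0.75 ≈ 5002.67 → 5003.

5003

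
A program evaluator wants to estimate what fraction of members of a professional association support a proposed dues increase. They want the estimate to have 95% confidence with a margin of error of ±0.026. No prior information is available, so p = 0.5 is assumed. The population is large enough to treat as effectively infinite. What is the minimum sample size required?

1421

For 95% confidence, z = 1.960.
With p = 0.5, p(1−p) = 0.25.
n = z²·p(1−p)/E² = 1.960² × 0.2500 / 0.026² = 3.8416 × 0.2500 / 0.000676 ≈ 1420.71.
Rounding up gives n = 1421.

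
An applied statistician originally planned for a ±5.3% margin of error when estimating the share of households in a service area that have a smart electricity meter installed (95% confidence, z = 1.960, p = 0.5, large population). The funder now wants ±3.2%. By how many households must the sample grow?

596

At ±5.3%: n = 1.960² × 0.2500 / 0.053² ≈ 341.90 → 342.
At ±3.2%: n = 1.960² × 0.2500 / 0.032² ≈ 937.89 → 938.
Additional respondents: 938 − 342 = 596.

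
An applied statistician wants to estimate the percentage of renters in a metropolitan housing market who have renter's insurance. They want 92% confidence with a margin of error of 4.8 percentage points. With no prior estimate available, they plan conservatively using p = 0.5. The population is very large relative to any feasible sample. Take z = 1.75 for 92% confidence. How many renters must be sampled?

333

With p = 0.5, p(1−p) = 0.25.
n = z²·p(1−p)/E² = 1.75² × 0.2500 / 0.048² = 3.0625 × 0.2500 / 0.002304 ≈ 332.30.
Rounding up gives n = 333.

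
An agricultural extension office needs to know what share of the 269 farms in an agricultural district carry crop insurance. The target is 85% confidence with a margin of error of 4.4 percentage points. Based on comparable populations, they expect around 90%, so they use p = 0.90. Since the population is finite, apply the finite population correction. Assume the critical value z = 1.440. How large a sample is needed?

Unadjusted: n₀ = 1.440² × 0.90 × 0.10 / 0.044² ≈ 96.40, so n₀ = 97.
Finite population correction with N = 269: n = n₀ / (1 + (n₀−1)/N) = 97 / (1 + 96/269) = 97 / 1.3569 ≈ 71.49.
Rounding up, n = 72.

72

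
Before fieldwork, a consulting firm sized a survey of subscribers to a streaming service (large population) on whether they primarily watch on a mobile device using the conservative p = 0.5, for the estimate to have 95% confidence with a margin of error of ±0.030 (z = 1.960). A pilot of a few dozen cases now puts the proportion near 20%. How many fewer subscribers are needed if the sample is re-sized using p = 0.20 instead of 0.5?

385

Conservative (p = 0.5): n = 1.960² × 0.25 / 0.030² ≈ 1067.11 → 1068.
Using p = 0.20: p(1−p) = 0.1600, so n = 1.960² × 0.1600 / 0.030² ≈ 682.95 → 683.
Reduction: 1068 − 683 = 385.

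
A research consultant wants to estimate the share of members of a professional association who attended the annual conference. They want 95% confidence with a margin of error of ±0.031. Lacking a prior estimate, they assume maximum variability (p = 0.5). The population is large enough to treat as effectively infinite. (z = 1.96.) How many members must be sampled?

1000

With p = 0.5, p(1−p) = 0.25.
n = z²·p(1−p)/E² = 1.96² × 0.2500 / 0.031² = 3.8416 × 0.2500 / 0.000961 ≈ 999.38.
Rounding up gives n = 1000.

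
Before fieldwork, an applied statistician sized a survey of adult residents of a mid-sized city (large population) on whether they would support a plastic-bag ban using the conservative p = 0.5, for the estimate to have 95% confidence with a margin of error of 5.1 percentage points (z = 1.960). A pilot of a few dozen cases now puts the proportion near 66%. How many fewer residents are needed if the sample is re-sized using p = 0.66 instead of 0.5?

Conservative (p = 0.5): n = 1.960² × 0.25 / 0.051² ≈ 369.24 → 370.
Using p = 0.66: p(1−p) = 0.2244, so n = 1.960² × 0.2244 / 0.051² ≈ 331.43 → 332.
Reduction: 370 − 332 = 38.

38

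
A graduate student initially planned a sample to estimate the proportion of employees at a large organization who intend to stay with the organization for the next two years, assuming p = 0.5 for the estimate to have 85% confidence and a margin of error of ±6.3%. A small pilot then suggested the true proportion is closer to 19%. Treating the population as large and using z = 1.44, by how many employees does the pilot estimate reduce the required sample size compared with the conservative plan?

Conservative (p = 0.5): n = 1.44² × 0.25 / 0.063² ≈ 130.61 → 131.
Using p = 0.19: p(1−p) = 0.1539, so n = 1.44² × 0.1539 / 0.063² ≈ 80.40 → 81.
Reduction: 131 − 81 = 50.

50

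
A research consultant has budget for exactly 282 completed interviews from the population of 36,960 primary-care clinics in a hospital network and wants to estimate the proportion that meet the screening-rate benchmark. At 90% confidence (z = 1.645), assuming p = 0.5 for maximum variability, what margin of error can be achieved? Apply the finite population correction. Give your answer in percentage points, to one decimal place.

4.9

Finite-population factor: (N−n)/(N−1) = (36960−282)/(36960−1) = 0.9924.
SE(p̂) = √[p(1−p)/n · (N−n)/(N−1)] = √[0.2500/282 × 0.9924] = 0.02966.
E = z × SE = 1.645 × 0.02966 = 0.04879 ≈ 4.9 percentage points.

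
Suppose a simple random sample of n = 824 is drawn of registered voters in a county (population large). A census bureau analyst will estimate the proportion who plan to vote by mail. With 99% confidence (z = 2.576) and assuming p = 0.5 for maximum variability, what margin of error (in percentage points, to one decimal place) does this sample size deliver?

4.5

SE(p̂) = √[p(1−p)/n] = √[0.2500/824] = 0.01742.
E = z × SE = 2.576 × 0.01742 = 0.04487, or 4.5 percentage points.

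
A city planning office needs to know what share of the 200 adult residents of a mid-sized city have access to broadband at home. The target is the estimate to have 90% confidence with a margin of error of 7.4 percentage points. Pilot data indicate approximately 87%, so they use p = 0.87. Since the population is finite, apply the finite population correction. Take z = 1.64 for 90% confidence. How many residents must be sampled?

44

Unadjusted: n₀ = 1.64² × 0.87 × 0.13 / 0.074² ≈ 55.55, so n₀ = 56.
Finite population correction with N = 200: n = n₀ / (1 + (n₀−1)/N) = 56 / (1 + 55/200) = 56 / 1.2750 ≈ 43.92.
Rounding up, n = 44.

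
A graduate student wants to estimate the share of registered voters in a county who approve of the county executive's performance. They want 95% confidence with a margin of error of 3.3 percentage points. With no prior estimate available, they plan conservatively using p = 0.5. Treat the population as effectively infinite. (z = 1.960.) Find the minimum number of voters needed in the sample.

882

With p = 0.5, p(1−p) = 0.25.
n = z²·p(1−p)/E² = 1.960² × 0.2500 / 0.033² = 3.8416 × 0.2500 / 0.001089 ≈ 881.91.
Rounding up gives n = 882.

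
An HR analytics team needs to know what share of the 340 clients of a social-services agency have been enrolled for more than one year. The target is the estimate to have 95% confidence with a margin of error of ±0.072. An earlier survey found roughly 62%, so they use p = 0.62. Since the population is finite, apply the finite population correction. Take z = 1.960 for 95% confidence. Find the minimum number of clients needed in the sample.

Unadjusted: n₀ = 1.960² × 0.62 × 0.38 / 0.072² ≈ 174.59, so n₀ = 175.
Finite population correction with N = 340: n = n₀ / (1 + (n₀−1)/N) = 175 / (1 + 174/340) = 175 / 1.5118 ≈ 115.76.
Rounding up, n = 116.

116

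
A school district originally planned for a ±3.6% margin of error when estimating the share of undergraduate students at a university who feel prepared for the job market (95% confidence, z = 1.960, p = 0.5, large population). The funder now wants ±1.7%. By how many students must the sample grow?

2582

At ±3.6%: n = 1.960² × 0.2500 / 0.036² ≈ 741.05 → 742.
At ±1.7%: n = 1.960² × 0.2500 / 0.017² ≈ 3323.18 → 3324.
Additional respondents: 3324 − 742 = 2582.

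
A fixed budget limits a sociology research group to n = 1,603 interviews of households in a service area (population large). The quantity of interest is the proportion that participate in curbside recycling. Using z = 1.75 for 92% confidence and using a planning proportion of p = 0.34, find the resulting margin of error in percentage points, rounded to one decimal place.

SE(p̂) = √[p(1−p)/n] = √[0.2244/1603] = 0.01183.
E = z × SE = 1.75 × 0.01183 = 0.02071, or 2.1 percentage points.

2.1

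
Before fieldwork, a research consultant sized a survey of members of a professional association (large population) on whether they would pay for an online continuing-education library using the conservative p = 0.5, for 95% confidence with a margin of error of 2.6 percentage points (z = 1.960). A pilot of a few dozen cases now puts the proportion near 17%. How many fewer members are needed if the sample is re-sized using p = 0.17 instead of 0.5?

Conservative (p = 0.5): n = 1.960² × 0.25 / 0.026² ≈ 1420.71 → 1421.
Using p = 0.17: p(1−p) = 0.1411, so n = 1.960² × 0.1411 / 0.026² ≈ 801.85 → 802.
Reduction: 1421 − 802 = 619.

619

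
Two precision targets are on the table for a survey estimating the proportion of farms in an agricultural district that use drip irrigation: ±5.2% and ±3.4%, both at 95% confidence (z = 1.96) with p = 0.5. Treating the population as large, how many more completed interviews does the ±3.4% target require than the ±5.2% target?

475

At ±5.2%: n = 1.96² × 0.2500 / 0.052² ≈ 355.18 → 356.
At ±3.4%: n = 1.96² × 0.2500 / 0.034² ≈ 830.80 → 831.
Additional respondents: 831 − 356 = 475.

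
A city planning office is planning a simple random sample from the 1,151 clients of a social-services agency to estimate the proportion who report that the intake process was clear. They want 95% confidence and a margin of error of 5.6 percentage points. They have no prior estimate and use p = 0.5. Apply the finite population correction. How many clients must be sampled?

243

For 95% confidence, z = 1.960.
Unadjusted: n₀ = 1.960² × 0.50 × 0.50 / 0.056² ≈ 306.25, so n₀ = 307.
Finite population correction with N = 1,151: n = n₀ / (1 + (n₀−1)/N) = 307 / (1 + 306/1151) = 307 / 1.2659 ≈ 242.52.
Rounding up, n = 243.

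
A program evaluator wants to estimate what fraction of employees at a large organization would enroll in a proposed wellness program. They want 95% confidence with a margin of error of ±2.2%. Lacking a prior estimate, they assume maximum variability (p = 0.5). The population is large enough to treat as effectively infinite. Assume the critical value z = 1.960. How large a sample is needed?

1985

With p = 0.5, p(1−p) = 0.25.
n = z²·p(1−p)/E² = 1.960² × 0.2500 / 0.022² = 3.8416 × 0.2500 / 0.000484 ≈ 1984.30.
Rounding up gives n = 1985.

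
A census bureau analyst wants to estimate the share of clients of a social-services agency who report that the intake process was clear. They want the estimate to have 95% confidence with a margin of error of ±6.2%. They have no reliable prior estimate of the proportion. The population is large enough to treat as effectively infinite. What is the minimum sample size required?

For 95% confidence, z = 1.96.
With no prior estimate, use p = 0.5, giving p(1−p) = 0.25.
n = z²·p(1−p)/E² = 1.96² × 0.2500 / 0.062² = 3.8416 × 0.2500 / 0.003844 ≈ 249.84.
Rounding up gives n = 250.

250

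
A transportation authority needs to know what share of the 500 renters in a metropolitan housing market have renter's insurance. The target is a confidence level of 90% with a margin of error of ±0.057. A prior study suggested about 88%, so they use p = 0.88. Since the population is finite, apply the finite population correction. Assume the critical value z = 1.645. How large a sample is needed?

Unadjusted: n₀ = 1.645² × 0.88 × 0.12 / 0.057² ≈ 87.95, so n₀ = 88.
Finite population correction with N = 500: n = n₀ / (1 + (n₀−1)/N) = 88 / (1 + 87/500) = 88 / 1.1740 ≈ 74.96.
Rounding up, n = 75.

75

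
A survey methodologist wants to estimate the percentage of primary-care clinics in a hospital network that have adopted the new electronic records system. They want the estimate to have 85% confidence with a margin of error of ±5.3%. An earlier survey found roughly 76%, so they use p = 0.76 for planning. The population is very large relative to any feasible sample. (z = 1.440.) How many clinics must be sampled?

With p = 0.76, p(1−p) = 0.1824.
n = z²·p(1−p)/E² = 1.440² × 0.1824 / 0.053² = 2.0736 × 0.1824 / 0.002809 ≈ 134.65.
Rounding up gives n = 135.

135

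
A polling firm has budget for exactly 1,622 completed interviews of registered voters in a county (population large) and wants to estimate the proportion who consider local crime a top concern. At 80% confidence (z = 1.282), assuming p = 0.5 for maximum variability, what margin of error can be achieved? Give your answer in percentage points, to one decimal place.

1.6

SE(p̂) = √[p(1−p)/n] = √[0.2500/1622] = 0.01241.
E = z × SE = 1.282 × 0.01241 = 0.01592, or 1.6 percentage points.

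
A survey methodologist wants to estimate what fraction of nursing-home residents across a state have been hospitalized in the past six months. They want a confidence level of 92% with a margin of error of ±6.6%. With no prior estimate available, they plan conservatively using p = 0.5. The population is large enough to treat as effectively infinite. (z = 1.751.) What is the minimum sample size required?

With p = 0.5, p(1−p) = 0.25.
n = z²·p(1−p)/E² = 1.751² × 0.2500 / 0.066² = 3.0660 × 0.2500 / 0.004356 ≈ 175.96.
Rounding up gives n = 176.

176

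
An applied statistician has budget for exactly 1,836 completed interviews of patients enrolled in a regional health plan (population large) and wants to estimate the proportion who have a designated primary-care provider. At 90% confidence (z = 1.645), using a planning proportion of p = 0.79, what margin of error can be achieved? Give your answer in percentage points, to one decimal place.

1.6

SE(p̂) = √[p(1−p)/n] = √[0.1659/1836] = 0.00951.
E = z × SE = 1.645 × 0.00951 = 0.01564, or 1.6 percentage points.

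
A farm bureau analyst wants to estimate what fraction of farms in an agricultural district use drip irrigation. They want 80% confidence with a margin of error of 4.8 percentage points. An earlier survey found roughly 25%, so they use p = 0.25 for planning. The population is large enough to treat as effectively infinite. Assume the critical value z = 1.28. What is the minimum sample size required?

With p = 0.25, p(1−p) = 0.1875.
n = z²·p(1−p)/E² = 1.28² × 0.1875 / 0.048² = 1.6384 × 0.1875 / 0.002304 ≈ 133.33.
Rounding up gives n = 134.

134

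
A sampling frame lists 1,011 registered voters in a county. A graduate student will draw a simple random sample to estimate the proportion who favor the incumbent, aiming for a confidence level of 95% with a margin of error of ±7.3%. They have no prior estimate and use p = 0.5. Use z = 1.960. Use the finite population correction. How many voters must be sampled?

154

Unadjusted: n₀ = 1.960² × 0.50 × 0.50 / 0.073² ≈ 180.22, so n₀ = 181.
Finite population correction with N = 1,011: n = n₀ / (1 + (n₀−1)/N) = 181 / (1 + 180/1011) = 181 / 1.1780 ≈ 153.64.
Rounding up, n = 154.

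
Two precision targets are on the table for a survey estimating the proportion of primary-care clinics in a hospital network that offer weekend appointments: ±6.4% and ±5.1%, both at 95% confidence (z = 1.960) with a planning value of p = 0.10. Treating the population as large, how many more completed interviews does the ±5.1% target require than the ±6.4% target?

At ±6.4%: n = 1.960² × 0.0900 / 0.064² ≈ 84.41 → 85.
At ±5.1%: n = 1.960² × 0.0900 / 0.051² ≈ 132.93 → 133.
Additional respondents: 133 − 85 = 48.

48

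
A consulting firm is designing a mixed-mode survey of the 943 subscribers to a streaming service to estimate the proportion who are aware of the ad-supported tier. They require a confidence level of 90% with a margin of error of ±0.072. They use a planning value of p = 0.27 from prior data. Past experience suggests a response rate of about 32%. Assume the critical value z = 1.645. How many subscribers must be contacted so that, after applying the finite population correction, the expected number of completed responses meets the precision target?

Completed interviews needed (unadjusted): n₀ = 1.645² × 0.1971 / 0.072² ≈ 102.89 → 103.
FPC for N = 943: n = 103 / (1 + 102/943) = 103 / 1.1082 ≈ 92.95 → 93.
At a 32% response rate, contacts needed = 93 / 0.32 ≈ 290.62 → 291.

291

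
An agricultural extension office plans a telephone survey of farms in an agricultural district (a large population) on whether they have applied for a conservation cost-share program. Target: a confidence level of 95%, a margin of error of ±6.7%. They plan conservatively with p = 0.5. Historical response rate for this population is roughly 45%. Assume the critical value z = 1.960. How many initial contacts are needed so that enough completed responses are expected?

476

Completed interviews needed: n₀ = 1.960² × 0.2500 / 0.067² ≈ 213.95 → 214.
At a 45% response rate, contacts needed = 214 / 0.45 ≈ 475.56 → 476.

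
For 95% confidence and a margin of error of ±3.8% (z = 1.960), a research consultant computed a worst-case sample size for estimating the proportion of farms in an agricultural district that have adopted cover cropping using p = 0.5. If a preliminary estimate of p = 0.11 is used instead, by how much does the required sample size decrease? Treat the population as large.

405

Conservative (p = 0.5): n = 1.960² × 0.25 / 0.038² ≈ 665.10 → 666.
Using p = 0.11: p(1−p) = 0.0979, so n = 1.960² × 0.0979 / 0.038² ≈ 260.45 → 261.
Reduction: 666 − 261 = 405.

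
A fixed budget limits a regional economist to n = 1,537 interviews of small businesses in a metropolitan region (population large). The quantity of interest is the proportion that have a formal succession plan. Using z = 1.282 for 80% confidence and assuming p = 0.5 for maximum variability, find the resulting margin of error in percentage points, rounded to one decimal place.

SE(p̂) = √[p(1−p)/n] = √[0.2500/1537] = 0.01275.
E = z × SE = 1.282 × 0.01275 = 0.01635, or 1.6 percentage points.

1.6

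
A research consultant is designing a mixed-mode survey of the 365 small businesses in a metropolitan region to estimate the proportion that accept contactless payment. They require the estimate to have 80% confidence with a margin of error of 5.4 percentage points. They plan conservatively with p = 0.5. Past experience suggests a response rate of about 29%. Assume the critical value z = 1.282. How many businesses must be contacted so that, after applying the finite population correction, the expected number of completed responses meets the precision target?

Completed interviews needed (unadjusted): n₀ = 1.282² × 0.2500 / 0.054² ≈ 140.91 → 141.
FPC for N = 365: n = 141 / (1 + 140/365) = 141 / 1.3836 ≈ 101.91 → 102.
At a 29% response rate, contacts needed = 102 / 0.29 ≈ 351.72 → 352.

352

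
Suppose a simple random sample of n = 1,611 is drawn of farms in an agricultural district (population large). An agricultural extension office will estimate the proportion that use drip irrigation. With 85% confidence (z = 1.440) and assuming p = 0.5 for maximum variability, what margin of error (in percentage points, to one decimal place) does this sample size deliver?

SE(p̂) = √[p(1−p)/n] = √[0.2500/1611] = 0.01246.
E = z × SE = 1.440 × 0.01246 = 0.01794, or 1.8 percentage points.

1.8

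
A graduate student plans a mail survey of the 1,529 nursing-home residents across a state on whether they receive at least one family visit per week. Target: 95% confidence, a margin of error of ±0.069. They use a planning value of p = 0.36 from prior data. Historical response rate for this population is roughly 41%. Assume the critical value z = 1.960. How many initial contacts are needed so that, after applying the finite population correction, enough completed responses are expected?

Completed interviews needed (unadjusted): n₀ = 1.960² × 0.2304 / 0.069² ≈ 185.91 → 186.
FPC for N = 1,529: n = 186 / (1 + 185/1529) = 186 / 1.1210 ≈ 165.92 → 166.
At a 41% response rate, contacts needed = 166 / 0.41 ≈ 404.88 → 405.

405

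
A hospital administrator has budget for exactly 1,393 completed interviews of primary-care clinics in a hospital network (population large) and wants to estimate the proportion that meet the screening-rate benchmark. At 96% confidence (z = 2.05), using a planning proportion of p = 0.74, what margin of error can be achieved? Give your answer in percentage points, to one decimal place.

SE(p̂) = √[p(1−p)/n] = √[0.1924/1393] = 0.01175.
E = z × SE = 2.05 × 0.01175 = 0.02409, or 2.4 percentage points.

2.4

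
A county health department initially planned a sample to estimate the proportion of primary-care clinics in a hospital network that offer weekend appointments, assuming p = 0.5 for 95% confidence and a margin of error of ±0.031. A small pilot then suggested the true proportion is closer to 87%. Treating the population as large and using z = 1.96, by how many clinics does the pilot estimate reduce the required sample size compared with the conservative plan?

547

Conservative (p = 0.5): n = 1.96² × 0.25 / 0.031² ≈ 999.38 → 1000.
Using p = 0.87: p(1−p) = 0.1131, so n = 1.96² × 0.1131 / 0.031² ≈ 452.12 → 453.
Reduction: 1000 − 453 = 547.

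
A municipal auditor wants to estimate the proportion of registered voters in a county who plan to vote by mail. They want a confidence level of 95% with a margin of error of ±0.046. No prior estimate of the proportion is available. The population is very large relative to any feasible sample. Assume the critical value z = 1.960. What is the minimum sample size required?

454

With no prior estimate, use p = 0.5, giving p(1−p) = 0.25.
n = z²·p(1−p)/E² = 1.960² × 0.2500 / 0.046² = 3.8416 × 0.2500 / 0.002116 ≈ 453.88.
Rounding up gives n = 454.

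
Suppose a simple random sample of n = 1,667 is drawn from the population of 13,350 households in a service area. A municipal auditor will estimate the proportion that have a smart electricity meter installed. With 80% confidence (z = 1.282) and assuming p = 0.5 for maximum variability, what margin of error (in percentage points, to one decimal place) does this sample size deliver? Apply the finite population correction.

Finite-population factor: (N−n)/(N−1) = (13350−1667)/(13350−1) = 0.8752.
SE(p̂) = √[p(1−p)/n · (N−n)/(N−1)] = √[0.2500/1667 × 0.8752] = 0.01146.
E = z × SE = 1.282 × 0.01146 = 0.01469 ≈ 1.5 percentage points.

1.5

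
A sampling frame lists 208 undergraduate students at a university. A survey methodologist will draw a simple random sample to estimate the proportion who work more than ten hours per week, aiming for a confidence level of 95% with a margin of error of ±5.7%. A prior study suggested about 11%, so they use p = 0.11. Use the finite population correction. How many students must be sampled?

For 95% confidence, z = 1.960.
Unadjusted: n₀ = 1.960² × 0.11 × 0.89 / 0.057² ≈ 115.76, so n₀ = 116.
Finite population correction with N = 208: n = n₀ / (1 + (n₀−1)/N) = 116 / (1 + 115/208) = 116 / 1.5529 ≈ 74.70.
Rounding up, n = 75.

75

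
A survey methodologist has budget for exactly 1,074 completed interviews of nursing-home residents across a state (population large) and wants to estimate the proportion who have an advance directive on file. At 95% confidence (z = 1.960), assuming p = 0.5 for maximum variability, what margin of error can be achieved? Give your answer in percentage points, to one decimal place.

SE(p̂) = √[p(1−p)/n] = √[0.2500/1074] = 0.01526.
E = z × SE = 1.960 × 0.01526 = 0.02990, or 3.0 percentage points.

3.0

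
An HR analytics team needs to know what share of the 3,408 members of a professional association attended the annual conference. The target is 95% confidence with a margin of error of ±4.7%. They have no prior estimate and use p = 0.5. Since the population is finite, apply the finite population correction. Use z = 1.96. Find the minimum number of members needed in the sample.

Unadjusted: n₀ = 1.96² × 0.50 × 0.50 / 0.047² ≈ 434.77, so n₀ = 435.
Finite population correction with N = 3,408: n = n₀ / (1 + (n₀−1)/N) = 435 / (1 + 434/3408) = 435 / 1.1273 ≈ 385.86.
Rounding up, n = 386.

386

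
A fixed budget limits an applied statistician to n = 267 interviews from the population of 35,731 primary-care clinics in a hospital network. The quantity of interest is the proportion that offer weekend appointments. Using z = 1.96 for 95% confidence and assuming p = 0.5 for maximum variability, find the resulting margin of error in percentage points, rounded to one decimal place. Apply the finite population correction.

Finite-population factor: (N−n)/(N−1) = (35731−267)/(35731−1) = 0.9926.
SE(p̂) = √[p(1−p)/n · (N−n)/(N−1)] = √[0.2500/267 × 0.9926] = 0.03049.
E = z × SE = 1.96 × 0.03049 = 0.05975 ≈ 6.0 percentage points.

6.0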